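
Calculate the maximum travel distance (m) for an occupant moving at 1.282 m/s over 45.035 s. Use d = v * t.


d = 1.282 * 45.035 = 57.735 m

57.735 m


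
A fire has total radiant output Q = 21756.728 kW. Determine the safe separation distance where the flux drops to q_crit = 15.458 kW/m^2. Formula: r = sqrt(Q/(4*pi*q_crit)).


4*pi*q_crit = 194.25
Q/(4*pi*q_crit) = 112.00
r = sqrt(112.00) = 10.583 m

10.583 m


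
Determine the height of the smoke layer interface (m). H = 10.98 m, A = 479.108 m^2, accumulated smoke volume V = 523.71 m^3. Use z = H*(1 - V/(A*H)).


V/(A*H) = 0.099553
1 - 0.099553 = 0.90045
z = 10.98 * 0.90045 = 9.8869 m

9.8869 m


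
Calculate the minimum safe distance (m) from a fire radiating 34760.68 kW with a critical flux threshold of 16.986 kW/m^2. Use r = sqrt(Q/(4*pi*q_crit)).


4*pi*q_crit = 213.45
Q/(4*pi*q_crit) = 162.85
r = sqrt(162.85) = 12.761 m

12.761 m


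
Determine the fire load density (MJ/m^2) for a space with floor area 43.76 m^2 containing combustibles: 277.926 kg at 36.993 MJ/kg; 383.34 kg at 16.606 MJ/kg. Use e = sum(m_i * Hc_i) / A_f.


Total energy = 277.926*36.993 + 383.34*16.606
= 10281.32 + 6365.744
= 16647.06 MJ
e = 16647.06 / 43.76 = 380.42 MJ/m^2

380.42 MJ/m^2


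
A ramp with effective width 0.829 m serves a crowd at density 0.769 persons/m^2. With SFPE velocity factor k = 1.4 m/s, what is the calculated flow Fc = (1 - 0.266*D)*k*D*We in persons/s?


1 - 0.266*D = 1 - 0.266*0.769 = 0.79545
Fs = 0.79545 * 1.4 * 0.769 = 0.85638 persons/(s*m)
Fc = 0.85638 * 0.829 = 0.70994 persons/s

0.70994 persons/s


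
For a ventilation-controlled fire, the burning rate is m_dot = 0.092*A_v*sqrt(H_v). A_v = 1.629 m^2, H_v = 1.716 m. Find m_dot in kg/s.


sqrt(H_v) = 1.3100
m_dot = 0.092 * 1.629 * 1.3100 = 0.19632 kg/s

0.19632 kg/s


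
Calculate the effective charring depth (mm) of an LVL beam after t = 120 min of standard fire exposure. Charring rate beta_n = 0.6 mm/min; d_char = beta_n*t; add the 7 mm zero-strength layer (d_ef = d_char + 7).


d_char = 0.6 * 120 = 72 mm
d_ef = 72 + 1.0*7 = 79 mm

79 mm


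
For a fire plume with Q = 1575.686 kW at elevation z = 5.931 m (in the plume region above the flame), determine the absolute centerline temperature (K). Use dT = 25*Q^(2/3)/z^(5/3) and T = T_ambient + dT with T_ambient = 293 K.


Q^(2/3) = 135.41
z^(5/3) = 19.433
dT = 25 * 135.41 / 19.433 = 174.20 K
T = 293 + 174.20 = 467.20 K

467.20 K


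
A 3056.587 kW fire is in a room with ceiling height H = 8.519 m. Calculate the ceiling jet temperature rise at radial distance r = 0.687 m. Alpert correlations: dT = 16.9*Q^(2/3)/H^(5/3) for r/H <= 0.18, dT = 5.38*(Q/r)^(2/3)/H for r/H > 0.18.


r/H = 0.687 / 8.519 = 0.080643
r/H <= 0.18, so dT = 16.9*Q^(2/3)/H^(5/3)
Q^(2/3) = 210.62
H^(5/3) = 35.534
dT = 16.9 * 210.62 / 35.534 = 100.17 K

100.17 K


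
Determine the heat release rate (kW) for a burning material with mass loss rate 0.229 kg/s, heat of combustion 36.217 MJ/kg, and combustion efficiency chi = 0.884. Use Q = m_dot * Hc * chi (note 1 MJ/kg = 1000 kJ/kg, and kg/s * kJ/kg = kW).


Hc = 36.217 MJ/kg = 36.217 * 1000 kJ/kg = 36217 kJ/kg
Q = 0.229 kg/s * 36217 kJ/kg * 0.884 = 7331.6 kW

7331.6 kW


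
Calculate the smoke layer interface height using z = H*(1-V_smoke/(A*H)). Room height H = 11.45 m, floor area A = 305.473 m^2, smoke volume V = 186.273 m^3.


V/(A*H) = 0.053256
1 - 0.053256 = 0.94674
z = 11.45 * 0.94674 = 10.840 m

10.840 m


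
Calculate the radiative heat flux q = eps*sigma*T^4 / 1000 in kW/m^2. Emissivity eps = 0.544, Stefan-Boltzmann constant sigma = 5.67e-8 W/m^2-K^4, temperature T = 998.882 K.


T^4 = 9.9554e+11
q = 0.544 * 5.67e-8 * 9.9554e+11 / 1000 = 30.707 kW/m^2

30.707 kW/m^2


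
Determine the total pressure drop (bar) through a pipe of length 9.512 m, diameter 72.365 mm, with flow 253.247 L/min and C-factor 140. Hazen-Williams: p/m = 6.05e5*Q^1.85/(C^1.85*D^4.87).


Q^1.85 = 27961
C^1.85 = 9339.8
D^4.87 = 1.1374e+09
p/m = 0.0015925 bar/m
p_total = 0.0015925 * 9.512 = 0.015148 bar

0.015148 bar


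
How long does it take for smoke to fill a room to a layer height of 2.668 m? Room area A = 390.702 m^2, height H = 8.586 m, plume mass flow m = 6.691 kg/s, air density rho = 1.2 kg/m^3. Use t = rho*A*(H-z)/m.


H - z = 5.918 m
t = 1.2 * 390.702 * 5.918 / 6.691 = 414.68 s

414.68 s


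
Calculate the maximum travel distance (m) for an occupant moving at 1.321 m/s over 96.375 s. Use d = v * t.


d = 1.321 * 96.375 = 127.31 m

127.31 m


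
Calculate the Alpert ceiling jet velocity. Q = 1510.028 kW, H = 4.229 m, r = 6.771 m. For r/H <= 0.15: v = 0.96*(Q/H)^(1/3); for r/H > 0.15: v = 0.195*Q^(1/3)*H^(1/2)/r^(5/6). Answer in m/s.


r/H = 6.771 / 4.229 = 1.6011
r/H > 0.15, so v = 0.195*Q^(1/3)*H^(1/2)/r^(5/6)
Q^(1/3) = 11.473
H^(1/2) = 2.0565
r^(5/6) = 4.9228
v = 0.195 * 11.473 * 2.0565 / 4.9228 = 0.93455 m/s

0.93455 m/s


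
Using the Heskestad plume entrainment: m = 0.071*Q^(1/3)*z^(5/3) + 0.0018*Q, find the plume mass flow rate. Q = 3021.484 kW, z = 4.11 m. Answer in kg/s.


Q^(1/3) = 14.457
z^(5/3) = 10.546
First term = 0.071 * 14.457 * 10.546 = 10.824
Second term = 0.0018 * 3021.484 = 5.4387
m = 16.263 kg/s

16.263 kg/s


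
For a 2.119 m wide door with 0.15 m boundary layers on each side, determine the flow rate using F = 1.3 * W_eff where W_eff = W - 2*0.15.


W_eff = 2.119 - 0.30 = 1.819 m
F = 1.3 * 1.819 = 2.3647 persons/s

2.3647 persons/s


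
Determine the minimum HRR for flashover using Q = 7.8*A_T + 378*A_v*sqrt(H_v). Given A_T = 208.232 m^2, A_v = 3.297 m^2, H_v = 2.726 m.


7.8*A_T = 1624.2
sqrt(H_v) = 1.6511
378*A_v*sqrt(H_v) = 2057.7
Q = 1624.2 + 2057.7 = 3681.9 kW

3681.9 kW


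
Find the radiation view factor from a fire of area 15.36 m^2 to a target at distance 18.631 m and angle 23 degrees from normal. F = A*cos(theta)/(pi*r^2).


cos(23 deg) = 0.92050
pi*r^2 = 1090.5
F = 15.36 * 0.92050 / 1090.5 = 0.012966

0.012966


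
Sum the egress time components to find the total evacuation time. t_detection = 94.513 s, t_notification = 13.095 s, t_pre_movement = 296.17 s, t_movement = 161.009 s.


Total = 94.513 + 13.095 + 296.17 + 161.009 = 564.787 s

564.787 s


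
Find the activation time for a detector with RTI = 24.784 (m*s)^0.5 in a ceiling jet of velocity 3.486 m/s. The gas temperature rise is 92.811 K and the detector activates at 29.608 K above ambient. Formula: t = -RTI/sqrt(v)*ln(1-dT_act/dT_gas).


dT_act/dT_gas = 0.31901
ln(1 - 0.31901) = -0.38421
t = -24.784 / sqrt(3.486) * -0.38421 = 5.1001 s

5.1001 s


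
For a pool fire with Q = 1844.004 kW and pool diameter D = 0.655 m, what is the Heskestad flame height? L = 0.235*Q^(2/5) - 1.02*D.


Q^(2/5) = 20.244
0.235 * Q^(2/5) = 4.7574
1.02 * D = 0.66810
L = 4.0893 m

4.0893 m


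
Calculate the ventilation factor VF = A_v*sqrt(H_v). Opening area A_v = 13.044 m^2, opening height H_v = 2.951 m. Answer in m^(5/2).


sqrt(H_v) = 1.7178
VF = 13.044 * 1.7178 = 22.408 m^(5/2)

22.408 m^(5/2)


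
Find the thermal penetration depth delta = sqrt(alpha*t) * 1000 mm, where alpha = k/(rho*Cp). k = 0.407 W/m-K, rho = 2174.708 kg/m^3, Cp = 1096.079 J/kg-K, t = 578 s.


alpha = 0.407 / (2174.708 * 1096.079) = 1.7075e-07 m^2/s
alpha * t = 9.8691e-05
delta = sqrt(9.8691e-05) * 1000 = 9.9344 mm

9.9344 mm


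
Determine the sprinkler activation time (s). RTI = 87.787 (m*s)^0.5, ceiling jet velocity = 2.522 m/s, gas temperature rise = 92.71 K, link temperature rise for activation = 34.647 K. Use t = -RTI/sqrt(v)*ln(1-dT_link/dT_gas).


dT_link/dT_gas = 0.37371
ln(1 - 0.37371) = -0.46795
t = -87.787 / sqrt(2.522) * -0.46795 = 25.868 s

25.868 s


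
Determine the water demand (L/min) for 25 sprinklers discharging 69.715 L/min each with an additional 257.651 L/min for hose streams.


Sprinkler demand = 25 * 69.715 = 1742.875 L/min
Total = 1742.875 + 257.651 = 2000.526 L/min

2000.526 L/min


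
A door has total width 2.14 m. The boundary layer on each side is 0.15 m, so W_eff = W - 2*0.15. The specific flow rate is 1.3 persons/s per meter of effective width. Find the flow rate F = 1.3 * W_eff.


W_eff = 2.14 - 0.30 = 1.84 m
F = 1.3 * 1.84 = 2.392 persons/s

2.392 persons/s


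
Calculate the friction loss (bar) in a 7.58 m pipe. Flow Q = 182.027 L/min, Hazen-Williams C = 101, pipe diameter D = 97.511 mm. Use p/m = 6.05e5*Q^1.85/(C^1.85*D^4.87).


Q^1.85 = 15179
C^1.85 = 5105.0
D^4.87 = 4.8606e+09
p/m = 0.00037010 bar/m
p_total = 0.00037010 * 7.58 = 0.0028054 bar

0.0028054 bar


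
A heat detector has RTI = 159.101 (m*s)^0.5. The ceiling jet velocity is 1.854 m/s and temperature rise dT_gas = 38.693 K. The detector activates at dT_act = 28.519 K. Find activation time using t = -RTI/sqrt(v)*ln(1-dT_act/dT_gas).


dT_act/dT_gas = 0.73706
ln(1 - 0.73706) = -1.3358
t = -159.101 / sqrt(1.854) * -1.3358 = 156.09 s

156.09 s


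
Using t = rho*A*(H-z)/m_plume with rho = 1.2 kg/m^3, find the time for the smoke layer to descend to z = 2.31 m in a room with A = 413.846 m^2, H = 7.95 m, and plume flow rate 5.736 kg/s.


H - z = 5.64 m
t = 1.2 * 413.846 * 5.64 / 5.736 = 488.30 s

488.30 s


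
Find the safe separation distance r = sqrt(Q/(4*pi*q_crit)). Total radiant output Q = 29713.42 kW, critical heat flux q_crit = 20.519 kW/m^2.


4*pi*q_crit = 257.85
Q/(4*pi*q_crit) = 115.24
r = sqrt(115.24) = 10.735 m

10.735 m


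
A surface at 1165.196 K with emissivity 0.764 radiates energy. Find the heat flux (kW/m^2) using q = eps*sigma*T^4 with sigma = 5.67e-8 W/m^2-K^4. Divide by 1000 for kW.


T^4 = 1.8433e+12
q = 0.764 * 5.67e-8 * 1.8433e+12 / 1000 = 79.850 kW/m^2

79.850 kW/m^2


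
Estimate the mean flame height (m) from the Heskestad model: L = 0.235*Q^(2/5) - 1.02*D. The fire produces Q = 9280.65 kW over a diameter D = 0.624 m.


Q^(2/5) = 38.639
0.235 * Q^(2/5) = 9.0803
1.02 * D = 0.63648
L = 8.4438 m

8.4438 m


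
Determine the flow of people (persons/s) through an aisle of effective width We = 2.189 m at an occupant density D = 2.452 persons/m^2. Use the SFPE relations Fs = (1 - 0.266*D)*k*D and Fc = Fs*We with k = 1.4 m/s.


1 - 0.266*D = 1 - 0.266*2.452 = 0.34777
Fs = 0.34777 * 1.4 * 2.452 = 1.1938 persons/(s*m)
Fc = 1.1938 * 2.189 = 2.6133 persons/s

2.6133 persons/s


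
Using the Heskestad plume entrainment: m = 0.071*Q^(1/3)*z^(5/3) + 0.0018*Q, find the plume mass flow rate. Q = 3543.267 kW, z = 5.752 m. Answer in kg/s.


Q^(1/3) = 15.245
z^(5/3) = 18.466
First term = 0.071 * 15.245 * 18.466 = 19.987
Second term = 0.0018 * 3543.267 = 6.3779
m = 26.365 kg/s

26.365 kg/s


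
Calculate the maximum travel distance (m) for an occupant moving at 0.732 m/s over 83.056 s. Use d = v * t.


d = 0.732 * 83.056 = 60.797 m

60.797 m


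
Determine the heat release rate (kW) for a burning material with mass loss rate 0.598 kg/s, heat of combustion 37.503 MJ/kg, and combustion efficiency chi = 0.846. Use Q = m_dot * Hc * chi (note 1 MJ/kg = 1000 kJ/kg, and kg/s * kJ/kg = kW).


Hc = 37.503 MJ/kg = 37.503 * 1000 kJ/kg = 37503 kJ/kg
Q = 0.598 kg/s * 37503 kJ/kg * 0.846 = 18973 kW

18973 kW


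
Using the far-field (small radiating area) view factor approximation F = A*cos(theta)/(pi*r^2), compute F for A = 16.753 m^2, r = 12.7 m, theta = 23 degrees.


cos(23 deg) = 0.92050
pi*r^2 = 506.71
F = 16.753 * 0.92050 / 506.71 = 0.030434

0.030434


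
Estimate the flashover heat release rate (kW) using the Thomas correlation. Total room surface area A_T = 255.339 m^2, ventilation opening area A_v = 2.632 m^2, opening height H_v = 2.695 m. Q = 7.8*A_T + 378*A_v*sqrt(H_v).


7.8*A_T = 1991.6
sqrt(H_v) = 1.6416
378*A_v*sqrt(H_v) = 1633.3
Q = 1991.6 + 1633.3 = 3624.9 kW

3624.9 kW


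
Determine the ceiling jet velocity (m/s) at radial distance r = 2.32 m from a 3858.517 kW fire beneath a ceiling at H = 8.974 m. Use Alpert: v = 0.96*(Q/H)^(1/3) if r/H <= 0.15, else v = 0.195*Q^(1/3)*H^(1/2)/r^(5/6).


r/H = 2.32 / 8.974 = 0.25852
r/H > 0.15, so v = 0.195*Q^(1/3)*H^(1/2)/r^(5/6)
Q^(1/3) = 15.685
H^(1/2) = 2.9957
r^(5/6) = 2.0164
v = 0.195 * 15.685 * 2.9957 / 2.0164 = 4.5439 m/s

4.5439 m/s


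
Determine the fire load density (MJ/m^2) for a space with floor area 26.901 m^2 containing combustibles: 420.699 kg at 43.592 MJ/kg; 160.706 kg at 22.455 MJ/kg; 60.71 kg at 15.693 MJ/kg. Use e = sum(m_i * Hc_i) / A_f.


Total energy = 420.699*43.592 + 160.706*22.455 + 60.71*15.693
= 18339.11 + 3608.653 + 952.7220
= 22900.49 MJ
e = 22900.49 / 26.901 = 851.29 MJ/m^2

851.29 MJ/m^2


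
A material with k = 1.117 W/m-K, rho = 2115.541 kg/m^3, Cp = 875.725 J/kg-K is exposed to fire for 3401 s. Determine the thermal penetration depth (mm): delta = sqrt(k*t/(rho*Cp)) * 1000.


alpha = 1.117 / (2115.541 * 875.725) = 6.0293e-07 m^2/s
alpha * t = 0.0020506
delta = sqrt(0.0020506) * 1000 = 45.283 mm

45.283 mm


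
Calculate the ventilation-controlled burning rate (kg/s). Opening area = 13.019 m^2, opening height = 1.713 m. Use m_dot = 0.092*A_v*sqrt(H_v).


sqrt(H_v) = 1.3088
m_dot = 0.092 * 13.019 * 1.3088 = 1.5676 kg/s

1.5676 kg/s


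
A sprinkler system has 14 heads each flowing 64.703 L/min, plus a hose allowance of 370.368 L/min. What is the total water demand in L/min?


Sprinkler demand = 14 * 64.703 = 905.842 L/min
Total = 905.842 + 370.368 = 1276.21 L/min

1276.21 L/min


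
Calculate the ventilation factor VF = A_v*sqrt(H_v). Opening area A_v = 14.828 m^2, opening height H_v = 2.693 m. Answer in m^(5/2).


sqrt(H_v) = 1.6410
VF = 14.828 * 1.6410 = 24.333 m^(5/2)

24.333 m^(5/2)


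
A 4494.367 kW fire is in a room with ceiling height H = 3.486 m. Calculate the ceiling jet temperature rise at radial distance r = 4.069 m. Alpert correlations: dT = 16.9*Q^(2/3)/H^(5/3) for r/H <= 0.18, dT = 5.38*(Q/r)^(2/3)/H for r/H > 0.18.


r/H = 4.069 / 3.486 = 1.1672
r/H > 0.18, so dT = 5.38*(Q/r)^(2/3)/H
Q/r = 1104.5
(Q/r)^(2/3) = 106.85
dT = 5.38 * 106.85 / 3.486 = 164.91 K

164.91 K


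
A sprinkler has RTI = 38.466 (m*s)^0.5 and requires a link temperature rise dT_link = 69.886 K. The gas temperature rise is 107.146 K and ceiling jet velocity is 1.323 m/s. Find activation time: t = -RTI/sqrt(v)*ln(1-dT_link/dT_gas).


dT_link/dT_gas = 0.65225
ln(1 - 0.65225) = -1.0563
t = -38.466 / sqrt(1.323) * -1.0563 = 35.324 s

35.324 s


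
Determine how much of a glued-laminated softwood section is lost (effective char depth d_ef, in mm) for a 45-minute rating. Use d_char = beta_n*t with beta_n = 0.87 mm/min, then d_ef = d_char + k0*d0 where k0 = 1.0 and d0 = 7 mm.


d_char = 0.87 * 45 = 39.15 mm
d_ef = 39.15 + 1.0*7 = 46.15 mm

46.15 mm


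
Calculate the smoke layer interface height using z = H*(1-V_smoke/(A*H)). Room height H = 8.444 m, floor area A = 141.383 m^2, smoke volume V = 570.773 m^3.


V/(A*H) = 0.47810
1 - 0.47810 = 0.52190
z = 8.444 * 0.52190 = 4.4069 m

4.4069 m


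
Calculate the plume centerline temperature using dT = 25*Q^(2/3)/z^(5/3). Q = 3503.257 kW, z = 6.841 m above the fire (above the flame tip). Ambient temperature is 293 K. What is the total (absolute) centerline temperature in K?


Q^(2/3) = 230.66
z^(5/3) = 24.653
dT = 25 * 230.66 / 24.653 = 233.91 K
T = 293 + 233.91 = 526.91 K

526.91 K


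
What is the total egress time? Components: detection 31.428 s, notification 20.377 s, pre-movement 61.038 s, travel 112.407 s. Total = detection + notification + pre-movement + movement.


Total = 31.428 + 20.377 + 61.038 + 112.407 = 225.25 s

225.25 s


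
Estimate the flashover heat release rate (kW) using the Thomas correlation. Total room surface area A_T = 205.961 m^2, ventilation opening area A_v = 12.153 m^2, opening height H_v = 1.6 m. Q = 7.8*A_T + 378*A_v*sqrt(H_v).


7.8*A_T = 1606.5
sqrt(H_v) = 1.2649
378*A_v*sqrt(H_v) = 5810.8
Q = 1606.5 + 5810.8 = 7417.3 kW

7417.3 kW


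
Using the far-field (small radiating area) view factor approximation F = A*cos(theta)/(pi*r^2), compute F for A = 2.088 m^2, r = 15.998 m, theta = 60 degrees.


cos(60 deg) = 0.5
pi*r^2 = 804.05
F = 2.088 * 0.5 / 804.05 = 0.0012984

0.0012984


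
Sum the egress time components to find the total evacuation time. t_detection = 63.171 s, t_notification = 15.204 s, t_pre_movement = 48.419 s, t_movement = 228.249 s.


Total = 63.171 + 15.204 + 48.419 + 228.249 = 355.043 s

355.043 s


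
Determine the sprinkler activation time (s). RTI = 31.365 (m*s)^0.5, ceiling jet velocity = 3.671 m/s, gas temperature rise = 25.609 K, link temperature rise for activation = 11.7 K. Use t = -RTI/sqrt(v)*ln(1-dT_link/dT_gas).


dT_link/dT_gas = 0.45687
ln(1 - 0.45687) = -0.61041
t = -31.365 / sqrt(3.671) * -0.61041 = 9.9925 s

9.9925 s


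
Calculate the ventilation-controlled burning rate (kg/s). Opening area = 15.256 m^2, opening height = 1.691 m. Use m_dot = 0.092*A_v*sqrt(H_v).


sqrt(H_v) = 1.3004
m_dot = 0.092 * 15.256 * 1.3004 = 1.8252 kg/s

1.8252 kg/s


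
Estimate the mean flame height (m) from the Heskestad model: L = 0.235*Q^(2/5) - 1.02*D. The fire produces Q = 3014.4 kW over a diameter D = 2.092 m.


Q^(2/5) = 24.642
0.235 * Q^(2/5) = 5.7909
1.02 * D = 2.1338
L = 3.6571 m

3.6571 m


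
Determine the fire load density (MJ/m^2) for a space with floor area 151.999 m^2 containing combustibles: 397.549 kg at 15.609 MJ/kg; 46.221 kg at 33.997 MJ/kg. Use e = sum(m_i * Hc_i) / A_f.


Total energy = 397.549*15.609 + 46.221*33.997
= 6205.342 + 1571.375
= 7776.718 MJ
e = 7776.718 / 151.999 = 51.163 MJ/m^2

51.163 MJ/m^2


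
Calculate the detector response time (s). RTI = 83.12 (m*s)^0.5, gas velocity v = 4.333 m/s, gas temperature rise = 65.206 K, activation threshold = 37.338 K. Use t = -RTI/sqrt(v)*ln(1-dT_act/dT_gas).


dT_act/dT_gas = 0.57262
ln(1 - 0.57262) = -0.85007
t = -83.12 / sqrt(4.333) * -0.85007 = 33.944 s

33.944 s


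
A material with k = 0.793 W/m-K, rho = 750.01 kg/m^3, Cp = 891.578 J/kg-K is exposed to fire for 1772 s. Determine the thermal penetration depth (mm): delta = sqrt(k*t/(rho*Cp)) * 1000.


alpha = 0.793 / (750.01 * 891.578) = 1.1859e-06 m^2/s
alpha * t = 0.0021014
delta = sqrt(0.0021014) * 1000 = 45.841 mm

45.841 mm


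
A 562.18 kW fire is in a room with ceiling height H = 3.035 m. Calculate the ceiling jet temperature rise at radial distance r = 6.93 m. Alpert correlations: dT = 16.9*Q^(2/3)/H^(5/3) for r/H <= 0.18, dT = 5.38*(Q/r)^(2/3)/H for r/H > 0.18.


r/H = 6.93 / 3.035 = 2.2834
r/H > 0.18, so dT = 5.38*(Q/r)^(2/3)/H
Q/r = 81.123
(Q/r)^(2/3) = 18.740
dT = 5.38 * 18.740 / 3.035 = 33.219 K

33.219 K


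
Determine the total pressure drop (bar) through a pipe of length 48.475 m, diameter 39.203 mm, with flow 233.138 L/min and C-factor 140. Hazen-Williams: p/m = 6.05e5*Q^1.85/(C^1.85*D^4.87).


Q^1.85 = 23993
C^1.85 = 9339.8
D^4.87 = 5.7473e+07
p/m = 0.027042 bar/m
p_total = 0.027042 * 48.475 = 1.3109 bar

1.3109 bar


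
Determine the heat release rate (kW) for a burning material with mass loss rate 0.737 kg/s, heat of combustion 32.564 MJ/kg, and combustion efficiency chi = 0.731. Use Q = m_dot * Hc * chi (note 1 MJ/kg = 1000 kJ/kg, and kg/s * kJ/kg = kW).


Hc = 32.564 MJ/kg = 32.564 * 1000 kJ/kg = 32564 kJ/kg
Q = 0.737 kg/s * 32564 kJ/kg * 0.731 = 17544 kW

17544 kW


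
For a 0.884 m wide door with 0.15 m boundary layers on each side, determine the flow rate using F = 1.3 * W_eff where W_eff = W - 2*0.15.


W_eff = 0.884 - 0.30 = 0.584 m
F = 1.3 * 0.584 = 0.75920 persons/s

0.75920 persons/s


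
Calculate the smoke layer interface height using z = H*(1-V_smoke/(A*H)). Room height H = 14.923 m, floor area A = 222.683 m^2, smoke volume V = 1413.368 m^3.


V/(A*H) = 0.42532
1 - 0.42532 = 0.57468
z = 14.923 * 0.57468 = 8.5760 m

8.5760 m


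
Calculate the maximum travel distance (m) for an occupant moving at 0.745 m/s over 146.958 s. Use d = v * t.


d = 0.745 * 146.958 = 109.48 m

109.48 m


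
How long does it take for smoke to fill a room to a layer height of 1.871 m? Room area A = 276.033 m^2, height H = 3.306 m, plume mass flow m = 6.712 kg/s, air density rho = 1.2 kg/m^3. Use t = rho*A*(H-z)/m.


H - z = 1.435 m
t = 1.2 * 276.033 * 1.435 / 6.712 = 70.818 s

70.818 s


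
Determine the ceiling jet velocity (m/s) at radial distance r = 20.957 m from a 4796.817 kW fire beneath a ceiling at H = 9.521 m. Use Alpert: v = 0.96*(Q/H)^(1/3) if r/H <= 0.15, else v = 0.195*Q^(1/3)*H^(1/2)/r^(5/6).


r/H = 20.957 / 9.521 = 2.2011
r/H > 0.15, so v = 0.195*Q^(1/3)*H^(1/2)/r^(5/6)
Q^(1/3) = 16.865
H^(1/2) = 3.0856
r^(5/6) = 12.621
v = 0.195 * 16.865 * 3.0856 / 12.621 = 0.80399 m/s

0.80399 m/s


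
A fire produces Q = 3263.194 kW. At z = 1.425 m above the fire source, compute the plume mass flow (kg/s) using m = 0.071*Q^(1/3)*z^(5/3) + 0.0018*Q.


Q^(1/3) = 14.832
z^(5/3) = 1.8045
First term = 0.071 * 14.832 * 1.8045 = 1.9003
Second term = 0.0018 * 3263.194 = 5.8737
m = 7.7741 kg/s

7.7741 kg/s


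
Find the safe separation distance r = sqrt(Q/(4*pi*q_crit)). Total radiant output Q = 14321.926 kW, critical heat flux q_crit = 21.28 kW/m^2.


4*pi*q_crit = 267.41
Q/(4*pi*q_crit) = 53.557
r = sqrt(53.557) = 7.3183 m

7.3183 m


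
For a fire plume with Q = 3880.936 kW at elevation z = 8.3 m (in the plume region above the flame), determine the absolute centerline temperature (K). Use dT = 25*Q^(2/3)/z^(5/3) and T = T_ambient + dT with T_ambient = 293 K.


Q^(2/3) = 246.96
z^(5/3) = 34.025
dT = 25 * 246.96 / 34.025 = 181.45 K
T = 293 + 181.45 = 474.45 K

474.45 K


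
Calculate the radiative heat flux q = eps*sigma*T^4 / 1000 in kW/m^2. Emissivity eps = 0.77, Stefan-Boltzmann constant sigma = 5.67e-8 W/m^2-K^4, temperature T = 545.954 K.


T^4 = 8.8843e+10
q = 0.77 * 5.67e-8 * 8.8843e+10 / 1000 = 3.8788 kW/m^2

3.8788 kW/m^2


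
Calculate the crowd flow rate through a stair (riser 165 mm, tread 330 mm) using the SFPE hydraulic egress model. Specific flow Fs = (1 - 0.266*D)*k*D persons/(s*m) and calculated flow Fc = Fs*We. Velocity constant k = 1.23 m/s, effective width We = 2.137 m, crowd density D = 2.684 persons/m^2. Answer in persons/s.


1 - 0.266*D = 1 - 0.266*2.684 = 0.28606
Fs = 0.28606 * 1.23 * 2.684 = 0.94436 persons/(s*m)
Fc = 0.94436 * 2.137 = 2.0181 persons/s

2.0181 persons/s


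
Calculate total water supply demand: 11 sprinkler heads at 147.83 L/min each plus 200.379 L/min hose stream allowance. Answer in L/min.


Sprinkler demand = 11 * 147.83 = 1626.13 L/min
Total = 1626.13 + 200.379 = 1826.509 L/min

1826.509 L/min


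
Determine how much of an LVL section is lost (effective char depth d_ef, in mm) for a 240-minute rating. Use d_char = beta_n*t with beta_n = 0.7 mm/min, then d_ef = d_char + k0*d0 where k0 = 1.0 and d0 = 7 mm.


d_char = 0.7 * 240 = 168 mm
d_ef = 168 + 1.0*7 = 175 mm

175 mm


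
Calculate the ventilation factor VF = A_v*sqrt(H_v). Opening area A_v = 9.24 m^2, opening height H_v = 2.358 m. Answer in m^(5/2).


sqrt(H_v) = 1.5356
VF = 9.24 * 1.5356 = 14.189 m^(5/2)

14.189 m^(5/2)


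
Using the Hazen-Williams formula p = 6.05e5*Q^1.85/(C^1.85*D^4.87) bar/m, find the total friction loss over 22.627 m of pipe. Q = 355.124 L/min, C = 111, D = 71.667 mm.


Q^1.85 = 52264
C^1.85 = 6079.2
D^4.87 = 1.0849e+09
p/m = 0.0047941 bar/m
p_total = 0.0047941 * 22.627 = 0.10848 bar

0.10848 bar


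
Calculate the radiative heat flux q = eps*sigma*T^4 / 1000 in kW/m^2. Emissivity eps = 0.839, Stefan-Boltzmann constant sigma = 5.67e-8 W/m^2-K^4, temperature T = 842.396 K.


T^4 = 5.0358e+11
q = 0.839 * 5.67e-8 * 5.0358e+11 / 1000 = 23.956 kW/m^2

23.956 kW/m^2


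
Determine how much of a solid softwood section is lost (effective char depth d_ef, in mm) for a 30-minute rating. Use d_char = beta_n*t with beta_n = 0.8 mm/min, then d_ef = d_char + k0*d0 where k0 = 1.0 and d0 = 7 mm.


d_char = 0.8 * 30 = 24 mm
d_ef = 24 + 1.0*7 = 31 mm

31 mm


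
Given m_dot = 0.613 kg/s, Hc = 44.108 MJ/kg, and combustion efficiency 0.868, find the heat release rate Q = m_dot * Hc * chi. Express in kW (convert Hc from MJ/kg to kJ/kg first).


Hc = 44.108 MJ/kg = 44.108 * 1000 kJ/kg = 44108 kJ/kg
Q = 0.613 kg/s * 44108 kJ/kg * 0.868 = 23469 kW

23469 kW


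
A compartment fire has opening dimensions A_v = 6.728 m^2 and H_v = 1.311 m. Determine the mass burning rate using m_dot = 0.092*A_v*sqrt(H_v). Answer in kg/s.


sqrt(H_v) = 1.1450
m_dot = 0.092 * 6.728 * 1.1450 = 0.70872 kg/s

0.70872 kg/s


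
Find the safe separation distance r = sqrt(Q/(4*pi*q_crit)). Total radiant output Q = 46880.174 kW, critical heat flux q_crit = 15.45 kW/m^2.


4*pi*q_crit = 194.15
Q/(4*pi*q_crit) = 241.46
r = sqrt(241.46) = 15.539 m

15.539 m


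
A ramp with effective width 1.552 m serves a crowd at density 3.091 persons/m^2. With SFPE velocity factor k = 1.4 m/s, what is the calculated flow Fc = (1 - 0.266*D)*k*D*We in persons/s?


1 - 0.266*D = 1 - 0.266*3.091 = 0.17779
Fs = 0.17779 * 1.4 * 3.091 = 0.76939 persons/(s*m)
Fc = 0.76939 * 1.552 = 1.1941 persons/s

1.1941 persons/s


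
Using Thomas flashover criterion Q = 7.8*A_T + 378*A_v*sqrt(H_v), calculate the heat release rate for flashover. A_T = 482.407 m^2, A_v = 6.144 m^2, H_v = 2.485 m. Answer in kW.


7.8*A_T = 3762.8
sqrt(H_v) = 1.5764
378*A_v*sqrt(H_v) = 3661.1
Q = 3762.8 + 3661.1 = 7423.8 kW

7423.8 kW


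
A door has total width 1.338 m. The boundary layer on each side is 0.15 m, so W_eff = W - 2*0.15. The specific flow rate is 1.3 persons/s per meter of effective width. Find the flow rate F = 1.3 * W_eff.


W_eff = 1.338 - 0.30 = 1.038 m
F = 1.3 * 1.038 = 1.3494 persons/s

1.3494 persons/s


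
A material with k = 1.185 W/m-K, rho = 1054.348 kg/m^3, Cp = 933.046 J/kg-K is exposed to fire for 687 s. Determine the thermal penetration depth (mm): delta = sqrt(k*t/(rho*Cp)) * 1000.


alpha = 1.185 / (1054.348 * 933.046) = 1.2046e-06 m^2/s
alpha * t = 0.00082754
delta = sqrt(0.00082754) * 1000 = 28.767 mm

28.767 mm


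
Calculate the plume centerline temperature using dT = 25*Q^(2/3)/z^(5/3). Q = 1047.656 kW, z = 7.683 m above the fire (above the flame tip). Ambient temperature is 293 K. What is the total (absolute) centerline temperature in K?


Q^(2/3) = 103.15
z^(5/3) = 29.915
dT = 25 * 103.15 / 29.915 = 86.205 K
T = 293 + 86.205 = 379.21 K

379.21 K


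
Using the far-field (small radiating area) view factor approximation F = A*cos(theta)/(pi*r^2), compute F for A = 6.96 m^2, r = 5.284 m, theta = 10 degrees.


cos(10 deg) = 0.98481
pi*r^2 = 87.715
F = 6.96 * 0.98481 / 87.715 = 0.078142

0.078142


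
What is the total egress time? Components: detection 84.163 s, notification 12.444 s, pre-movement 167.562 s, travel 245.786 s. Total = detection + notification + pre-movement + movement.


Total = 84.163 + 12.444 + 167.562 + 245.786 = 509.955 s

509.955 s


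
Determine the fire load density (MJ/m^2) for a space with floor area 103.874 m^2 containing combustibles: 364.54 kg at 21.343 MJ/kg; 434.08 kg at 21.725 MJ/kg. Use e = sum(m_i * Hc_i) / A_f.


Total energy = 364.54*21.343 + 434.08*21.725
= 7780.377 + 9430.388
= 17210.77 MJ
e = 17210.77 / 103.874 = 165.69 MJ/m^2

165.69 MJ/m^2


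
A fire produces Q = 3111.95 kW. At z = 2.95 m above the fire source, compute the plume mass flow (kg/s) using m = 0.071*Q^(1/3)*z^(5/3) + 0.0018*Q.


Q^(1/3) = 14.600
z^(5/3) = 6.0679
First term = 0.071 * 14.600 * 6.0679 = 6.2898
Second term = 0.0018 * 3111.95 = 5.6015
m = 11.891 kg/s

11.891 kg/s


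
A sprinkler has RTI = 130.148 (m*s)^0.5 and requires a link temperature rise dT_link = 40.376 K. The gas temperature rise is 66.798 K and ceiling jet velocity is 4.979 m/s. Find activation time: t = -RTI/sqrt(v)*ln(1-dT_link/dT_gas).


dT_link/dT_gas = 0.60445
ln(1 - 0.60445) = -0.92748
t = -130.148 / sqrt(4.979) * -0.92748 = 54.097 s

54.097 s


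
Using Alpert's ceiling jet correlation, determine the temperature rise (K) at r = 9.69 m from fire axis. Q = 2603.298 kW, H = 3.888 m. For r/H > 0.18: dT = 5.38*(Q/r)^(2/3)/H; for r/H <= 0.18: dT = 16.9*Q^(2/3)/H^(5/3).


r/H = 9.69 / 3.888 = 2.4923
r/H > 0.18, so dT = 5.38*(Q/r)^(2/3)/H
Q/r = 268.66
(Q/r)^(2/3) = 41.636
dT = 5.38 * 41.636 / 3.888 = 57.613 K

57.613 K


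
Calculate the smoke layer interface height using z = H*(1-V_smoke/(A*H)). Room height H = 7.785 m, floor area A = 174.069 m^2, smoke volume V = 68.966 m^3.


V/(A*H) = 0.050893
1 - 0.050893 = 0.94911
z = 7.785 * 0.94911 = 7.3888 m

7.3888 m


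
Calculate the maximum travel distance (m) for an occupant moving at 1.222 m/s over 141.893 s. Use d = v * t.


d = 1.222 * 141.893 = 173.39 m

173.39 m


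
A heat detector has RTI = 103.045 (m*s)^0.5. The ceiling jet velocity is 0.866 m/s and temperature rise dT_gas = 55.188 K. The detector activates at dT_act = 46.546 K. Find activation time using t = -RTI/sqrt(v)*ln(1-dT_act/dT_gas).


dT_act/dT_gas = 0.84341
ln(1 - 0.84341) = -1.8541
t = -103.045 / sqrt(0.866) * -1.8541 = 205.31 s

205.31 s


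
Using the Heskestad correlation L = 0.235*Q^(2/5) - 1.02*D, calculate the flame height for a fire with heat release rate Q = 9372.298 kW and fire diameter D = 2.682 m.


Q^(2/5) = 38.792
0.235 * Q^(2/5) = 9.1160
1.02 * D = 2.7356
L = 6.3804 m

6.3804 m


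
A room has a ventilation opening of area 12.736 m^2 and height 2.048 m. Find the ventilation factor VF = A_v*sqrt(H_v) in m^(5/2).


sqrt(H_v) = 1.4311
VF = 12.736 * 1.4311 = 18.226 m^(5/2)

18.226 m^(5/2)


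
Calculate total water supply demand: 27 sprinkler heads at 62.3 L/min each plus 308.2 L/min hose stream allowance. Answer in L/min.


Sprinkler demand = 27 * 62.3 = 1682.1 L/min
Total = 1682.1 + 308.2 = 1990.3 L/min

1990.3 L/min


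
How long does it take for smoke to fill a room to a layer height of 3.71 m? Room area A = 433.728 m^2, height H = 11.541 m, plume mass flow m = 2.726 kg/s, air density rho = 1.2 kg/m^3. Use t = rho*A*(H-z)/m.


H - z = 7.831 m
t = 1.2 * 433.728 * 7.831 / 2.726 = 1495.2 s

1495.2 s


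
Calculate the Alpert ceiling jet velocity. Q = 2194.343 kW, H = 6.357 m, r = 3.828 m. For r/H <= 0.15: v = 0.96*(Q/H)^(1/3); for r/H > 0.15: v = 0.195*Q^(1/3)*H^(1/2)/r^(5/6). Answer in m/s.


r/H = 3.828 / 6.357 = 0.60217
r/H > 0.15, so v = 0.195*Q^(1/3)*H^(1/2)/r^(5/6)
Q^(1/3) = 12.995
H^(1/2) = 2.5213
r^(5/6) = 3.0606
v = 0.195 * 12.995 * 2.5213 / 3.0606 = 2.0875 m/s

2.0875 m/s


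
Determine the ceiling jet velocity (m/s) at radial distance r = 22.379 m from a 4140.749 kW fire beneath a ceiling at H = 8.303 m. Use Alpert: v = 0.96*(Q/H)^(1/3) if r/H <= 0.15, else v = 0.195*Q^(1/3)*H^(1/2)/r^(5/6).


r/H = 22.379 / 8.303 = 2.6953
r/H > 0.15, so v = 0.195*Q^(1/3)*H^(1/2)/r^(5/6)
Q^(1/3) = 16.058
H^(1/2) = 2.8815
r^(5/6) = 13.331
v = 0.195 * 16.058 * 2.8815 / 13.331 = 0.67683 m/s

0.67683 m/s


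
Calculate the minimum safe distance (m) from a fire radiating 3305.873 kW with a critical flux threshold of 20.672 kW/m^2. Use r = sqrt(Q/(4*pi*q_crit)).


4*pi*q_crit = 259.77
Q/(4*pi*q_crit) = 12.726
r = sqrt(12.726) = 3.5674 m

3.5674 m


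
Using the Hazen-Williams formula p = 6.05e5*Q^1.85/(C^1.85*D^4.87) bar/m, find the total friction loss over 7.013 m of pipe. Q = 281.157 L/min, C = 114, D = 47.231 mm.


Q^1.85 = 33928
C^1.85 = 6386.7
D^4.87 = 1.4239e+08
p/m = 0.022571 bar/m
p_total = 0.022571 * 7.013 = 0.15829 bar

0.15829 bar


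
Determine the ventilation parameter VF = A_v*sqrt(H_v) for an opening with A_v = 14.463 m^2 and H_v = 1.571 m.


sqrt(H_v) = 1.2534
VF = 14.463 * 1.2534 = 18.128 m^(5/2)

18.128 m^(5/2)


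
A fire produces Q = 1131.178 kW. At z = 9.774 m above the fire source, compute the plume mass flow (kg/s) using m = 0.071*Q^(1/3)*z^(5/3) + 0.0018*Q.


Q^(1/3) = 10.419
z^(5/3) = 44.681
First term = 0.071 * 10.419 * 44.681 = 33.054
Second term = 0.0018 * 1131.178 = 2.0361
m = 35.090 kg/s

35.090 kg/s


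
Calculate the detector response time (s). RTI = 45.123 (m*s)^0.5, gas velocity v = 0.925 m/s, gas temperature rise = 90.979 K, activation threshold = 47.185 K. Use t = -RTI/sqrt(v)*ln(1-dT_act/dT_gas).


dT_act/dT_gas = 0.51864
ln(1 - 0.51864) = -0.73113
t = -45.123 / sqrt(0.925) * -0.73113 = 34.302 s

34.302 s


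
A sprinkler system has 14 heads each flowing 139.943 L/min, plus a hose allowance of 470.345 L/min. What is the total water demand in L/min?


Sprinkler demand = 14 * 139.943 = 1959.202 L/min
Total = 1959.202 + 470.345 = 2429.547 L/min

2429.547 L/min


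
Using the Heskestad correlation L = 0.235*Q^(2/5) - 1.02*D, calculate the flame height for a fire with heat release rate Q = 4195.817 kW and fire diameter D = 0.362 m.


Q^(2/5) = 28.127
0.235 * Q^(2/5) = 6.6099
1.02 * D = 0.36924
L = 6.2407 m

6.2407 m


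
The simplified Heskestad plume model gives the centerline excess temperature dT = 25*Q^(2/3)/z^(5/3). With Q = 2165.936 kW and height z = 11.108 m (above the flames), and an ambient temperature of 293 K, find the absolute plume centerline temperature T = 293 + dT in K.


Q^(2/3) = 167.40
z^(5/3) = 55.300
dT = 25 * 167.40 / 55.300 = 75.679 K
T = 293 + 75.679 = 368.68 K

368.68 K


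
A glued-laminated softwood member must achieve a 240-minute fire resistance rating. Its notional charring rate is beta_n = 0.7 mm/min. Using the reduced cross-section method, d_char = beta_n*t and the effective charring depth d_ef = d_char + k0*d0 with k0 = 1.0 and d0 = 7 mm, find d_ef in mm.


d_char = 0.7 * 240 = 168 mm
d_ef = 168 + 1.0*7 = 175 mm

175 mm


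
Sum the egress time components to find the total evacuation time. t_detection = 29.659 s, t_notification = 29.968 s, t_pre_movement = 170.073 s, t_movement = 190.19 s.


Total = 29.659 + 29.968 + 170.073 + 190.19 = 419.89 s

419.89 s


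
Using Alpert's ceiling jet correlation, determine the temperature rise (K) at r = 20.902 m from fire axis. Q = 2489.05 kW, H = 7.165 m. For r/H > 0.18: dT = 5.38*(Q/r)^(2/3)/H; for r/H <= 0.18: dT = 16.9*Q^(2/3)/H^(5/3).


r/H = 20.902 / 7.165 = 2.9172
r/H > 0.18, so dT = 5.38*(Q/r)^(2/3)/H
Q/r = 119.08
(Q/r)^(2/3) = 24.205
dT = 5.38 * 24.205 / 7.165 = 18.175 K

18.175 K


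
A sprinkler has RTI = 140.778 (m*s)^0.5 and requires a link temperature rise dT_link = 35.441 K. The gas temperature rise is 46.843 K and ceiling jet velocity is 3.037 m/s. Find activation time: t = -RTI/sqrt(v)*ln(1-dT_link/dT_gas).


dT_link/dT_gas = 0.75659
ln(1 - 0.75659) = -1.4130
t = -140.778 / sqrt(3.037) * -1.4130 = 114.15 s

114.15 s


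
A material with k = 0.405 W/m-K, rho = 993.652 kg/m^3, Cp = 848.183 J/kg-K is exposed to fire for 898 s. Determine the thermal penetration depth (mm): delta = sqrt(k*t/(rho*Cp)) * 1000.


alpha = 0.405 / (993.652 * 848.183) = 4.8054e-07 m^2/s
alpha * t = 0.00043153
delta = sqrt(0.00043153) * 1000 = 20.773 mm

20.773 mm


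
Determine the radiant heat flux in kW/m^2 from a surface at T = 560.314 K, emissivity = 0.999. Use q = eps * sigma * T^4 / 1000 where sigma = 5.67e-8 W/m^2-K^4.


T^4 = 9.8566e+10
q = 0.999 * 5.67e-8 * 9.8566e+10 / 1000 = 5.5831 kW/m^2

5.5831 kW/m^2


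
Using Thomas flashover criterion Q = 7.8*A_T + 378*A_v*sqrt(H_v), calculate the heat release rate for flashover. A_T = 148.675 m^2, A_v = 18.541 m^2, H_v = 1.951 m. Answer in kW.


7.8*A_T = 1159.665
sqrt(H_v) = 1.3968
378*A_v*sqrt(H_v) = 9789.3
Q = 1159.665 + 9789.3 = 10949 kW

10949 kW


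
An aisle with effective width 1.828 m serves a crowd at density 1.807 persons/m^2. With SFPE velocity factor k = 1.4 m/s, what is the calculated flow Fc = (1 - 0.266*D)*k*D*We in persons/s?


1 - 0.266*D = 1 - 0.266*1.807 = 0.51934
Fs = 0.51934 * 1.4 * 1.807 = 1.3138 persons/(s*m)
Fc = 1.3138 * 1.828 = 2.4017 persons/s

2.4017 persons/s


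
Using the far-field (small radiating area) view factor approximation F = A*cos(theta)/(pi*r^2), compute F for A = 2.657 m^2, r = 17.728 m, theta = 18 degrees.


cos(18 deg) = 0.95106
pi*r^2 = 987.35
F = 2.657 * 0.95106 / 987.35 = 0.0025593

0.0025593


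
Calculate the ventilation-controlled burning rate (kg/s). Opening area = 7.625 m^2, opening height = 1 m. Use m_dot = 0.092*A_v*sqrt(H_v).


sqrt(H_v) = 1
m_dot = 0.092 * 7.625 * 1 = 0.70150 kg/s

0.70150 kg/s


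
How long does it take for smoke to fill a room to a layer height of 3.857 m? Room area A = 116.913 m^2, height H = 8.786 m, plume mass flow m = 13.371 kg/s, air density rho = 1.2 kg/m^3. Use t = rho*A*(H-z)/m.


H - z = 4.929 m
t = 1.2 * 116.913 * 4.929 / 13.371 = 51.718 s

51.718 s


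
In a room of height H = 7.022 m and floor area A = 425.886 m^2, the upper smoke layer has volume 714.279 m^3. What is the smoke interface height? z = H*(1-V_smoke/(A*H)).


V/(A*H) = 0.23884
1 - 0.23884 = 0.76116
z = 7.022 * 0.76116 = 5.3448 m

5.3448 m


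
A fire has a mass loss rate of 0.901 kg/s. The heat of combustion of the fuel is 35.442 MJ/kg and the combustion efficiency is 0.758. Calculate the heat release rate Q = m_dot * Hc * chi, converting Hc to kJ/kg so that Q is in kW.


Hc = 35.442 MJ/kg = 35.442 * 1000 kJ/kg = 35442 kJ/kg
Q = 0.901 kg/s * 35442 kJ/kg * 0.758 = 24205 kW

24205 kW


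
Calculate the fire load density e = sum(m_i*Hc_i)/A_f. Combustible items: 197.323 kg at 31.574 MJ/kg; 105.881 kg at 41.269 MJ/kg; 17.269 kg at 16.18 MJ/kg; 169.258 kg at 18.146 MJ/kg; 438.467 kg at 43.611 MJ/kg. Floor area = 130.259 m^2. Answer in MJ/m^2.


Total energy = 197.323*31.574 + 105.881*41.269 + 17.269*16.18 + 169.258*18.146 + 438.467*43.611
= 6230.276 + 4369.603 + 279.4124 + 3071.356 + 19121.98
= 33072.63 MJ
e = 33072.63 / 130.259 = 253.90 MJ/m^2

253.90 MJ/m^2


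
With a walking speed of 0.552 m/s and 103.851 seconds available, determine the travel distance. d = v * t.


d = 0.552 * 103.851 = 57.326 m

57.326 m


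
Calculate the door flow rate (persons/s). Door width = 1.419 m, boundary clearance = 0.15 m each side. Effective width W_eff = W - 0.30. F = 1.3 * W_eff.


W_eff = 1.419 - 0.30 = 1.119 m
F = 1.3 * 1.119 = 1.4547 persons/s

1.4547 persons/s


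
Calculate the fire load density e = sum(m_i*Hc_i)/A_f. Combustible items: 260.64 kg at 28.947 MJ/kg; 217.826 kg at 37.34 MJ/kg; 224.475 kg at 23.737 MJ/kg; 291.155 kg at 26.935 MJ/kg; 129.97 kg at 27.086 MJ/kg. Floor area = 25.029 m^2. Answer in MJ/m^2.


Total energy = 260.64*28.947 + 217.826*37.34 + 224.475*23.737 + 291.155*26.935 + 129.97*27.086
= 7544.746 + 8133.623 + 5328.363 + 7842.260 + 3520.367
= 32369.36 MJ
e = 32369.36 / 25.029 = 1293.3 MJ/m^2

1293.3 MJ/m^2


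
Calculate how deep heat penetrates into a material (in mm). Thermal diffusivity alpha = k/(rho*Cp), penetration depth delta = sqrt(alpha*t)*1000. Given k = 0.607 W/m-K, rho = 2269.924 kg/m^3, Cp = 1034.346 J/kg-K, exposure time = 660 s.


alpha = 0.607 / (2269.924 * 1034.346) = 2.5853e-07 m^2/s
alpha * t = 0.00017063
delta = sqrt(0.00017063) * 1000 = 13.063 mm

13.063 mm


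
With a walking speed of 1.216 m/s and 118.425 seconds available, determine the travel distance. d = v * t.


d = 1.216 * 118.425 = 144.00 m

144.00 m


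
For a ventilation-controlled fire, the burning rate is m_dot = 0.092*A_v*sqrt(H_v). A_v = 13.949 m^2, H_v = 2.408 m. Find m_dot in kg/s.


sqrt(H_v) = 1.5518
m_dot = 0.092 * 13.949 * 1.5518 = 1.9914 kg/s

1.9914 kg/s


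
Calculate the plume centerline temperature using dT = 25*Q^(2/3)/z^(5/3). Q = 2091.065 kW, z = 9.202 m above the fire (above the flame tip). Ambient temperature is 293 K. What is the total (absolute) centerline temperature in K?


Q^(2/3) = 163.52
z^(5/3) = 40.408
dT = 25 * 163.52 / 40.408 = 101.17 K
T = 293 + 101.17 = 394.17 K

394.17 K


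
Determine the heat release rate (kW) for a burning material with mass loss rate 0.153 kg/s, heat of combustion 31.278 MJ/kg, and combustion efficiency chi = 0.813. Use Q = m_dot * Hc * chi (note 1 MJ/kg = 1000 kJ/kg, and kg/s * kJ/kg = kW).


Hc = 31.278 MJ/kg = 31.278 * 1000 kJ/kg = 31278 kJ/kg
Q = 0.153 kg/s * 31278 kJ/kg * 0.813 = 3890.6 kW

3890.6 kW
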